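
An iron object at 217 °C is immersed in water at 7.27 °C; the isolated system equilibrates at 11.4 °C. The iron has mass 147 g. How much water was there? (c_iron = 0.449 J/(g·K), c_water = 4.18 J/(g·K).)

m ≈ 786 g

|Q_iron| = |Q_water|:
147·0.449·(217 − 11.4) = m·4.18·(11.4 − 7.27)
17.26 m = 13570  ⇒  m ≈ 786.1 g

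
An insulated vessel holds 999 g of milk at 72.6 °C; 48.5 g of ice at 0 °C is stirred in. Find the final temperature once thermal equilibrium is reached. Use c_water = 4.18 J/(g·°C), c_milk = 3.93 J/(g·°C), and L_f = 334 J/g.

Sum of m c ΔT and latent-heat terms is zero:
melt ice: 48.5·334 = 16199; warm the meltwater: 202.73 T; milk cools: 999·3.93·(T − 72.6) = 3926.1(T − 72.6)
4128.8 T = 285033 − 16199 = 268834
T ≈ 65.11 °C. Since T > 0 °C, the all-ice-melts assumption holds.

T_f ≈ 65.1 °C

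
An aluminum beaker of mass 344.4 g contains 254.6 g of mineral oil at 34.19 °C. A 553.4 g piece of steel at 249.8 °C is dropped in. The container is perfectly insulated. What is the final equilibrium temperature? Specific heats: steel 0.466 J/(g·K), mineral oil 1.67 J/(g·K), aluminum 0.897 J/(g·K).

T_f ≈ 90.2 °C

With ΣQ=0 the equilibrium temperature is the m·c-weighted mean:
T_f = (257.88*249.8 + 425.18*34.19 + 308.93*34.19) / (257.88 + 425.18 + 308.93)
    = 89519 / 991.99 ≈ 90.24 °C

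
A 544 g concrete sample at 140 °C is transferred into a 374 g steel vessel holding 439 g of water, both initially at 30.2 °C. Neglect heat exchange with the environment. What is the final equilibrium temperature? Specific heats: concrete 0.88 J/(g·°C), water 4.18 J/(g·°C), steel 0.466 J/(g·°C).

T_f ≈ 51.3 °C

Energy conservation, ΣQ = 0:
544*0.88*(T − 140) + 439*4.18*(T − 30.2) + 374*0.466*(T − 30.2) = 0
(478.72 + 1835 + 174.28) T = 478.72*140 + 1835*30.2 + 174.28*30.2
T = 127702/2488 ≈ 51.33 °C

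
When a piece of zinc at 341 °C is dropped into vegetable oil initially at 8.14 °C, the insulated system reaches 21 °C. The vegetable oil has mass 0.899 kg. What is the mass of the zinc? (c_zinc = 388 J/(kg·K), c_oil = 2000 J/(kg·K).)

m ≈ 0.186 kg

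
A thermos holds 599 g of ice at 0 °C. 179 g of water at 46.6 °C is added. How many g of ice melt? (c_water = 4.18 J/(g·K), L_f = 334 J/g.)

m_melted ≈ 104 g

Water can give up m c ΔT = 179×4.18×46.6 = 34867 J before reaching 0 °C.
To melt every bit of ice: 599×334 = 200066 J.
That's not enough to melt it all — equilibrium is at 0 °C with ice remaining.
m_melt = 34867 / L_f = 104.4 g.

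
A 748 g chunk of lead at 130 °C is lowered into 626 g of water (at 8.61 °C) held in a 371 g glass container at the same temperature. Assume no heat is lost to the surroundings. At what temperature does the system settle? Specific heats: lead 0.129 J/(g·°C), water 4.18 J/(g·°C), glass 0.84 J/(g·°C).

T_f ≈ 12.5 °C

Energy conservation, ΣQ = 0:
748×0.129×(T − 130) + 626×4.18×(T − 8.61) + 371×0.84×(T − 8.61) = 0
96.49(T − 130) + 2616.7(T − 8.61) + 311.64(T − 8.61) = 0
(96.49 + 2616.7 + 311.64) T = 96.49×130 + 2616.7×8.61 + 311.64×8.61
T = 37757/3024.8 ≈ 12.48 °C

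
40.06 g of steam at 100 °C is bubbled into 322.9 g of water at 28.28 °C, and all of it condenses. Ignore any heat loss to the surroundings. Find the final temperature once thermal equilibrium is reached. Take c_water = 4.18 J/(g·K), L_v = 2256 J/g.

T_f ≈ 95.8 °C

Taking heat into each body as positive, Σ m c ΔT = 0:
steam→water at 100 °C releases m L_v = 40.06×2256 = 90375
  condensate cools 100→T: 40.06×4.18×(T − 100) = 167.45(T − 100)
  original water: 1349.7(T − 28.28)
1517.2 T = 90375 + 16745 + 38170 = 145291
T ≈ 95.76 °C — below 100 °C, confirming all the steam condensed.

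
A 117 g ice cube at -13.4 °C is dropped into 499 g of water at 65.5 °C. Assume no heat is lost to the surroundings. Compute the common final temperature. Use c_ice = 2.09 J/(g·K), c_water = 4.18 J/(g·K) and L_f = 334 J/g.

T_f ≈ 36.6 °C

Energy conservation, ΣQ = 0:
ice -13.4→0 °C: 117·2.09·13.4 = 3276.7; fusion: m_ice L_f = 117·334 = 39078; warm the meltwater: 489.06 T; water: 2085.8(T − 65.5)
2574.9 T = 136621 − 42355 = 94267
T ≈ 36.61 °C — above 0 °C, consistent with complete melting.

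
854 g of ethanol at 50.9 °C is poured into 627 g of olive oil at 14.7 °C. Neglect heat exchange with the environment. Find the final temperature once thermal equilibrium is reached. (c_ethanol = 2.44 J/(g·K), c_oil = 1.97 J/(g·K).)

T_f ≈ 37.4 °C

With ΣQ=0 the equilibrium temperature is the m·c-weighted mean:
T_f = (2083.8·50.9 + 1235.2·14.7) / (2083.8 + 1235.2)
    = 124221 / 3318.9 ≈ 37.43 °C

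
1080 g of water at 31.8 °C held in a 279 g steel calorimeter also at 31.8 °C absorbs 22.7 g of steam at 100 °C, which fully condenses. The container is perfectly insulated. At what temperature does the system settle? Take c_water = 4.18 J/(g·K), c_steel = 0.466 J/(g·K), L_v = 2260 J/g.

T_f ≈ 44.0 °C

Energy balance with sensible and latent terms:
condense steam: −22.7·2260 = −51302
  condensate cools 100→T: 22.7·4.18·(T − 100) = 94.89(T − 100)
  original water: 4514.4(T − 31.8)
  cup: 130.01(T − 31.8)
4739.3 T = 51302 + 9488.6 + 147692 = 208483
T ≈ 43.99 °C — below 100 °C, confirming all the steam condensed.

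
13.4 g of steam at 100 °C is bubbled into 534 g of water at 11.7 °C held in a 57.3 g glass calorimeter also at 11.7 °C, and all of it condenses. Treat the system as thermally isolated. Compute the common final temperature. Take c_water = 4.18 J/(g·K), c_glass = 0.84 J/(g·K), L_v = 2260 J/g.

T_f ≈ 26.8 °C

Conservation of energy gives ΣQ = 0:
steam→water at 100 °C releases m L_v = 13.4×2260 = 30284; condensed water 100 °C→T: 56.01(T − 100); water warms: 534×4.18×(T − 11.7) = 2232.1(T − 11.7); cup: 48.13(T − 11.7)
2336.3 T = 30284 + 5601.2 + 26679 = 62564
T ≈ 26.78 °C (< 100 °C, so full condensation is consistent).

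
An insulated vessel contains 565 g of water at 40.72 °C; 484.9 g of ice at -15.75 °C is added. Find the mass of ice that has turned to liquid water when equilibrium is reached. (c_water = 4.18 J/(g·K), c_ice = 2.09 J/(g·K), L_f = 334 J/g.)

Water can give up m c ΔT = 565·4.18·40.72 = 96168 J before reaching 0 °C.
Of that, 484.9·2.09·15.75 = 15962 J goes to bring the ice to 0 °C, leaving 80207 J.
To melt every bit of ice: 484.9·334 = 161957 J.
Since 80207 < 161957 J, not all the ice melts; equilibrium is at 0 °C.
Mass melted = 80207/334 ≈ 240.1 g.

m_melted ≈ 240 g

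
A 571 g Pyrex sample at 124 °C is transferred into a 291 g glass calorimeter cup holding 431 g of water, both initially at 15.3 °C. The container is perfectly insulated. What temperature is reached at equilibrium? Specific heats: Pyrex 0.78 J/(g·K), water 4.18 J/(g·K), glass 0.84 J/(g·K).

T_f ≈ 34.7 °C

Let T be the final temperature. ΣQ_i = 0:
571×0.78×(T − 124) + 431×4.18×(T − 15.3) + 291×0.84×(T − 15.3) = 0
445.38(T − 124) + 1801.6(T − 15.3) + 244.44(T − 15.3) = 0
2491.4 T = 86531
T = 86531/2491.4 ≈ 34.73 °C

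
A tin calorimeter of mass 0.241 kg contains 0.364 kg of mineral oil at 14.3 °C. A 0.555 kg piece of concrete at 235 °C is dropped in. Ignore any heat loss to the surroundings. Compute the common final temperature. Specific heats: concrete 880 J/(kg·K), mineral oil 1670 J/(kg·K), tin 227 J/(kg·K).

Net heat exchanged in the isolated system is zero:
0.555·880·(T − 235) + 0.364·1670·(T − 14.3) + 0.241·227·(T − 14.3) = 0
488.4(T − 235) + 607.88(T − 14.3) + 54.71(T − 14.3) = 0
1151 T = 124249
T = 124249/1151 ≈ 107.95 °C

T_f ≈ 107.9 °C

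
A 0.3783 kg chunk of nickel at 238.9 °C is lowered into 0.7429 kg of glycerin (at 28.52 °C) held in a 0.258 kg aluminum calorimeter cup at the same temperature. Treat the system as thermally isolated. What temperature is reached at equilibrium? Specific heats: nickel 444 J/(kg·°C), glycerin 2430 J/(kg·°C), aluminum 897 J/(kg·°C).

T_f ≈ 44.5 °C

With ΣQ=0 the equilibrium temperature is the m·c-weighted mean:
T_f = (167.97×238.9 + 1805.2×28.52 + 231.43×28.52) / (167.97 + 1805.2 + 231.43)
    = 98213 / 2204.6 ≈ 44.55 °C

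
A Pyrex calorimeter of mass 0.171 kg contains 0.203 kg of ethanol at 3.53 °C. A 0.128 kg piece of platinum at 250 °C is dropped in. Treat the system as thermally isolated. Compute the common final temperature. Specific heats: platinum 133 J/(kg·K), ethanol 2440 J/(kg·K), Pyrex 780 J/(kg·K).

T_f ≈ 10.0 °C

Taking heat into each body as positive, Σ m c ΔT = 0:
0.128×133×(T − 250) + 0.203×2440×(T − 3.53) + 0.171×780×(T − 3.53) = 0
17.02(T − 250) + 495.32(T − 3.53) + 133.38(T − 3.53) = 0
645.72 T = 6475.3
T = 6475.3 / 645.72 = 10 °C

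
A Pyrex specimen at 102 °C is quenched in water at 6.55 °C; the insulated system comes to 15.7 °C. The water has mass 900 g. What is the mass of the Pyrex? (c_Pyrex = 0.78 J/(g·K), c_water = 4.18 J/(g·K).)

Heat lost by the Pyrex = heat gained by the water:
m·0.78·(102 − 15.7) = 900·4.18·(15.7 − 6.55)
67.31 m = 34422  ⇒  m ≈ 511.4 g

m ≈ 511 g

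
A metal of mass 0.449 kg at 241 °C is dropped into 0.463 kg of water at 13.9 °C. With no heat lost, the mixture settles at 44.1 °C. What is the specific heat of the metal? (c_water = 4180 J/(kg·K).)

c ≈ 661 J/(kg·K)

Energy conservation, ΣQ = 0:
0.449·c·(44.1 − 241) + 0.463·4180·(44.1 − 13.9) = 0
-88.41 c = -58447
c = -58447/-88.41 ≈ 661.1 J/(kg·K)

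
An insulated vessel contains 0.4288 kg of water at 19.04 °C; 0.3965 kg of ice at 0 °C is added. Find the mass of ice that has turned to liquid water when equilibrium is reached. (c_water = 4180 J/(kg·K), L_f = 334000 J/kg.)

Cooling the water to 0 °C releases 0.4288·4180·19.04 = 34127 J.
To melt every bit of ice: 0.3965·334000 = 132431 J.
That's not enough to melt it all — equilibrium is at 0 °C with ice remaining.
m_melted·334000 = 34127  ⇒  m_melted ≈ 0.1022 kg.

m_melted ≈ 0.102 kg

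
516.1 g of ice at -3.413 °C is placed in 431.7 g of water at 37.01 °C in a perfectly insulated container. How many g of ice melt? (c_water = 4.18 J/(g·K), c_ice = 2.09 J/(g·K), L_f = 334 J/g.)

Heat available from the water dropping to 0 °C: 431.7·4.18·37.01 = 66785 J.
Warming the ice to 0 °C takes 516.1·2.09·3.413 = 3681.4 J, leaving 63103 J for melting.
To melt every bit of ice: 516.1·334 = 172377 J.
63103 J < 172377 J, so only part of the ice melts and the system sits at 0 °C.
m_melt = 63103 / L_f = 188.9 g.

m_melted ≈ 189 g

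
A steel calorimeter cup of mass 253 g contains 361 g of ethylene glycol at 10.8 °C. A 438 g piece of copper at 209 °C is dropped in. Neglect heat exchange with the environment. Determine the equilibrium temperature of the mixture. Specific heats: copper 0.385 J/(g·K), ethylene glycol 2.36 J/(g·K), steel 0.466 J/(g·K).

Setting the total heat transfer to zero:
438×0.385×(T − 209) + 361×2.36×(T − 10.8) + 253×0.466×(T − 10.8) = 0
168.63(T − 209) + 851.96(T − 10.8) + 117.9(T − 10.8) = 0
1138.5 T = 45718
T = 45718 / 1138.5 = 40.2 °C

T_f ≈ 40.2 °C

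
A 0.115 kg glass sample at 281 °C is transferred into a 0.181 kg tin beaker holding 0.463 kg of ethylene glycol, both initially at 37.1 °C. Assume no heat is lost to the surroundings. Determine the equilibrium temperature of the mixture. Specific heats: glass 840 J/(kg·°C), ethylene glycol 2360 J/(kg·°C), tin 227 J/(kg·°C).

Net heat exchanged in the isolated system is zero:
0.115*840*(T − 281) + 0.463*2360*(T − 37.1) + 0.181*227*(T − 37.1) = 0
96.6(T − 281) + 1092.7(T − 37.1) + 41.09(T − 37.1) = 0
1230.4 T = 69207
T = 69207/1230.4 ≈ 56.25 °C

T_f ≈ 56.2 °C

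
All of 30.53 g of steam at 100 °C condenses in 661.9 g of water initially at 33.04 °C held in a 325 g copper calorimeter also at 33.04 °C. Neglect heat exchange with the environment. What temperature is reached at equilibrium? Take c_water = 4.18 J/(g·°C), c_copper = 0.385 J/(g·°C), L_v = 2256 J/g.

Energy balance with sensible and latent terms:
condense steam: −30.53×2256 = −68876; condensed water 100 °C→T: 127.62(T − 100); water warms: 661.9×4.18×(T − 33.04) = 2766.7(T − 33.04); cup: 125.12(T − 33.04)
3019.5 T = 68876 + 12762 + 95547 = 177185
T ≈ 58.68 °C (< 100 °C, so full condensation is consistent).

T_f ≈ 58.7 °C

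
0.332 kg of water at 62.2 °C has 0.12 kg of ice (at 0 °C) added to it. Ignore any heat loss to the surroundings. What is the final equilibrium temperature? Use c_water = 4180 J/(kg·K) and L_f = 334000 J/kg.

T_f ≈ 24.5 °C

Energy balance with sensible and latent terms:
melt ice: 0.12·334000 = 40080
  meltwater 0→T: 0.12·4180·T = 501.6 T
  water cools: 0.332·4180·(T − 62.2) = 1387.8(T − 62.2)
1889.4 T = 86319 − 40080 = 46239
T ≈ 24.47 °C — above 0 °C, consistent with complete melting.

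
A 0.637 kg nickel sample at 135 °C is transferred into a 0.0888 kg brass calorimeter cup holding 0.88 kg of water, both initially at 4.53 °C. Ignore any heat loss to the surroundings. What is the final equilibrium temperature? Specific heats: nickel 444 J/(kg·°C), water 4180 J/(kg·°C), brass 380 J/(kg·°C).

T_f ≈ 13.8 °C

Let T be the final temperature. ΣQ_i = 0:
0.637*444*(T − 135) + 0.88*4180*(T − 4.53) + 0.0888*380*(T − 4.53) = 0
282.83(T − 135) + 3678.4(T − 4.53) + 33.74(T − 4.53) = 0
(282.83 + 3678.4 + 33.74) T = 282.83*135 + 3678.4*4.53 + 33.74*4.53
T ≈ 13.77 °C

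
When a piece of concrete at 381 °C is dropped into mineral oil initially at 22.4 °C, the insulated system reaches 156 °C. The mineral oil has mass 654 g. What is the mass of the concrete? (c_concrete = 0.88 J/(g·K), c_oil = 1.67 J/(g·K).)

m ≈ 737 g

Energy conservation, ΣQ = 0:
m·0.88·(156 − 381) + 654·1.67·(156 − 22.4) = 0
-198 m = -145915
m = -145915/-198 ≈ 736.9 g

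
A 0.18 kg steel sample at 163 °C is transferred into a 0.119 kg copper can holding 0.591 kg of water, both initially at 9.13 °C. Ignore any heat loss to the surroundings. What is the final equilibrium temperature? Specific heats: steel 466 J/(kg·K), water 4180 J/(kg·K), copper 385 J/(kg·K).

T_f ≈ 14.1 °C

T_f is the heat-capacity-weighted average of the initial temperatures:
T_f = (83.88*163 + 2470.4*9.13 + 45.81*9.13) / (83.88 + 2470.4 + 45.81)
    = 36645 / 2600.1 ≈ 14.09 °C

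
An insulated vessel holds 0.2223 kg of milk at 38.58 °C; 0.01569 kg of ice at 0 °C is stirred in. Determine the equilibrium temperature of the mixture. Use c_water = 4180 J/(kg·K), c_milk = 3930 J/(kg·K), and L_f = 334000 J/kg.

Heat gained plus heat lost sum to zero:
melt ice: 0.01569×334000 = 5240.5
  warm the meltwater: 65.58 T
  milk: 873.64(T − 38.58)
939.22 T = 33705 − 5240.5 = 28465
T ≈ 30.31 °C (positive, so assuming full melt was valid).

T_f ≈ 30.3 °C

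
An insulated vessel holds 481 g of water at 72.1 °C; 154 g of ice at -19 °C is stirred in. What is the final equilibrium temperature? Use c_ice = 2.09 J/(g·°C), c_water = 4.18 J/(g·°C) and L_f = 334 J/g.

Let T be the final temperature. ΣQ_i = 0:
ice -19→0 °C: 154×2.09×19 = 6115.3
  fusion: m_ice L_f = 154×334 = 51436
  meltwater 0→T: 154×4.18×T = 643.72 T
  water: 2010.6(T − 72.1)
2654.3 T = 144963 − 57551 = 87411
T ≈ 32.93 °C. Since T > 0 °C, the all-ice-melts assumption holds.

T_f ≈ 32.9 °C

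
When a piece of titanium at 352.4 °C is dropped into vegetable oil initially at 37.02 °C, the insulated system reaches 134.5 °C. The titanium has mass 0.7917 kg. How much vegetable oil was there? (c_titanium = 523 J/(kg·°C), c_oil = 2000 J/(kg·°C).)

m ≈ 0.463 kg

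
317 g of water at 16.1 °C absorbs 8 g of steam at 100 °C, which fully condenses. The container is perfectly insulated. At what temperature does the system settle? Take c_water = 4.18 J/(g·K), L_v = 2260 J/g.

T_f ≈ 31.5 °C

Energy balance with sensible and latent terms:
latent heat released on condensation: 8×2260 = 18080
  condensed water 100 °C→T: 33.44(T − 100)
  water warms: 317×4.18×(T − 16.1) = 1325.1(T − 16.1)
1358.5 T = 18080 + 3344 + 21333 = 42757
T ≈ 31.47 °C (< 100 °C, so full condensation is consistent).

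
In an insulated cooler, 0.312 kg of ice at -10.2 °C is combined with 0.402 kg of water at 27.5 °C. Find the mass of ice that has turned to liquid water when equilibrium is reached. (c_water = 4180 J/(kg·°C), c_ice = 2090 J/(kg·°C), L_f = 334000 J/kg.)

m_melted ≈ 0.118 kg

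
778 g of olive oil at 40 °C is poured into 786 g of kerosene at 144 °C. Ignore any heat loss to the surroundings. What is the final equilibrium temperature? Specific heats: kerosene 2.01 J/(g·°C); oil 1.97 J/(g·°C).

Set heat shed by the hot body equal to heat absorbed by the cold body:
786*2.01*(144 − T) = 778*1.97*(T − 40)
1579.9(144 − T) = 1532.7(T − 40)
3112.5 T = 288806  ⇒  T ≈ 92.79 °C

T_f ≈ 92.8 °C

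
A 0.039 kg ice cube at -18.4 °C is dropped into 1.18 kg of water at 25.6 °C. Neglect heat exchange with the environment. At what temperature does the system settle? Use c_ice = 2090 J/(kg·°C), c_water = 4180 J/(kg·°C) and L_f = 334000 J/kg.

T_f ≈ 21.9 °C

Sum of m c ΔT and latent-heat terms is zero:
warm ice to 0 °C: 0.039×2090×(0 − (-18.4)) = 1499.8
  latent heat to melt: 0.039×334000 = 13026
  meltwater 0→T: 0.039×4180×T = 163.02 T
  water cools: 1.18×4180×(T − 25.6) = 4932.4(T − 25.6)
5095.4 T = 126269 − 14526 = 111744
T ≈ 21.93 °C. Since T > 0 °C, the all-ice-melts assumption holds.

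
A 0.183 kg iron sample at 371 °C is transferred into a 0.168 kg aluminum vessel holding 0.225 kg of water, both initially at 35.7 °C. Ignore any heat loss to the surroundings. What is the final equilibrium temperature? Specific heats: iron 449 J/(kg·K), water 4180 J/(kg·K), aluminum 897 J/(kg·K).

T_f ≈ 59.2 °C

Net heat exchanged in the isolated system is zero:
0.183·449·(T − 371) + 0.225·4180·(T − 35.7) + 0.168·897·(T − 35.7) = 0
(82.17 + 940.5 + 150.7) T = 82.17·371 + 940.5·35.7 + 150.7·35.7
T = 69440/1173.4 ≈ 59.18 °C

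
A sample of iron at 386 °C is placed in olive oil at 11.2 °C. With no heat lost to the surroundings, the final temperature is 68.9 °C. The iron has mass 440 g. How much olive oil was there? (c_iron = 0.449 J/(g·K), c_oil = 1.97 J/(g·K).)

Let T be the final temperature. ΣQ_i = 0:
440·0.449·(68.9 − 386) + m·1.97·(68.9 − 11.2) = 0
113.67 m = 62646
m = 62646/113.67 ≈ 551.1 g

m ≈ 551 g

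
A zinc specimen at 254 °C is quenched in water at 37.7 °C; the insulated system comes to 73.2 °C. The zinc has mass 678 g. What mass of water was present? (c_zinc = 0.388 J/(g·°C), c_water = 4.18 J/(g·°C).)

Heat lost by the zinc = heat gained by the water:
678·0.388·(254 − 73.2) = m·4.18·(73.2 − 37.7)
148.39 m = 47562  ⇒  m ≈ 320.5 g

m ≈ 321 g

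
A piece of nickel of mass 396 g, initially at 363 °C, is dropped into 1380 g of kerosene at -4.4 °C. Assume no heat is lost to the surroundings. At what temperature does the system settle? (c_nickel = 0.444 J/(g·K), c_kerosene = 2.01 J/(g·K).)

T_f ≈ 17.5 °C

With ΣQ=0 the equilibrium temperature is the m·c-weighted mean:
T_f = (175.82·363 + 2773.8·(-4.4)) / (175.82 + 2773.8)
    = 51619 / 2949.6 ≈ 17.50 °C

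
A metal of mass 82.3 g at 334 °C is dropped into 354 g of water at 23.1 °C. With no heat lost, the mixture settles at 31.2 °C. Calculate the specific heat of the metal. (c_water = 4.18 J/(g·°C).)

c ≈ 0.481 J/(g·°C)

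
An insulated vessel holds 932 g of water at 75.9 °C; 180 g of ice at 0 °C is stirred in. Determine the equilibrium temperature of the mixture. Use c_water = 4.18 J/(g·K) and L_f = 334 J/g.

T_f ≈ 50.7 °C

Let T be the final temperature. ΣQ_i = 0:
latent heat to melt: 180×334 = 60120
  warm the meltwater: 752.4 T
  water cools: 932×4.18×(T − 75.9) = 3895.8(T − 75.9)
4648.2 T = 295688 − 60120 = 235568
T ≈ 50.68 °C. Since T > 0 °C, the all-ice-melts assumption holds.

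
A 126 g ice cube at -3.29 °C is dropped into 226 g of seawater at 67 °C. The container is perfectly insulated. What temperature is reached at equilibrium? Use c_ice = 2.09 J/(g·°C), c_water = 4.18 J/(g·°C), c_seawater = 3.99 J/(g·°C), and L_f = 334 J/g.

Energy conservation, ΣQ = 0:
ice -3.29→0 °C: 126·2.09·3.29 = 866.39
  fusion: m_ice L_f = 126·334 = 42084
  warm the meltwater: 526.68 T
  seawater cools: 226·3.99·(T − 67) = 901.74(T − 67)
1428.4 T = 60417 − 42950 = 17466
T ≈ 12.23 °C — above 0 °C, consistent with complete melting.

T_f ≈ 12.2 °C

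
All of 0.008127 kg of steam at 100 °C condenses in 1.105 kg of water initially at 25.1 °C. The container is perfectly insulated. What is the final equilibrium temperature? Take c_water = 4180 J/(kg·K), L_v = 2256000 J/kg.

T_f ≈ 29.6 °C

Let T be the final temperature. ΣQ_i = 0:
condense steam: −0.008127·2256000 = −18335; condensate cools 100→T: 0.008127·4180·(T − 100) = 33.97(T − 100); water warms: 1.105·4180·(T − 25.1) = 4618.9(T − 25.1)
4652.9 T = 18335 + 3397.1 + 115934 = 137666
T ≈ 29.59 °C — below 100 °C, confirming all the steam condensed.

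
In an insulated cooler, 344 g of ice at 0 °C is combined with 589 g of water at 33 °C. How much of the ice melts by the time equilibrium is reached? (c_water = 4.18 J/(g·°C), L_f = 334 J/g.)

Water can give up m c ΔT = 589×4.18×33 = 81247 J before reaching 0 °C.
Fully melting the ice requires m_ice L_f = 344×334 = 114896 J.
81247 J < 114896 J, so only part of the ice melts and the system sits at 0 °C.
m_melt = 81247 / L_f = 243.3 g.

m_melted ≈ 243 g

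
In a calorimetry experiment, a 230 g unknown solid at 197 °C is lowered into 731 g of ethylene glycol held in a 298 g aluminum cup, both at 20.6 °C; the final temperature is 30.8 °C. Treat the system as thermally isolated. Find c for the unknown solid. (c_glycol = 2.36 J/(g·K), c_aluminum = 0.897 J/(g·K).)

c ≈ 0.532 J/(g·K)

Let T be the final temperature. ΣQ_i = 0:
230×c×(30.8 − 197) + 731×2.36×(30.8 − 20.6) + 298×0.897×(30.8 − 20.6) = 0
-38226 c = -20323
c = -20323/-38226 ≈ 0.5317 J/(g·K)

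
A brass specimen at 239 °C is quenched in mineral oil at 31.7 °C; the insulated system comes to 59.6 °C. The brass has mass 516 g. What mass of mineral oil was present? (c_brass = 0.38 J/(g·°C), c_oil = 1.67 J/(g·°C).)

m ≈ 755 g

Energy conservation, ΣQ = 0:
516×0.38×(59.6 − 239) + m×1.67×(59.6 − 31.7) = 0
46.59 m = 35177
m = 35177/46.59 ≈ 755 g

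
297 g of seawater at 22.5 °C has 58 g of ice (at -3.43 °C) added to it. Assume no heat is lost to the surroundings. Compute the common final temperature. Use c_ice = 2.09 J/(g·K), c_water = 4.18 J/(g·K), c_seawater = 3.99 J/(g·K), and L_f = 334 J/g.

Taking heat into each body as positive, Σ m c ΔT = 0:
warm ice to 0 °C: 58×2.09×(0 − (-3.43)) = 415.78; melt ice: 58×334 = 19372; meltwater 0→T: 58×4.18×T = 242.44 T; seawater cools: 297×3.99×(T − 22.5) = 1185(T − 22.5)
1427.5 T = 26663 − 19788 = 6875.4
T ≈ 4.82 °C. Since T > 0 °C, the all-ice-melts assumption holds.

T_f ≈ 4.8 °C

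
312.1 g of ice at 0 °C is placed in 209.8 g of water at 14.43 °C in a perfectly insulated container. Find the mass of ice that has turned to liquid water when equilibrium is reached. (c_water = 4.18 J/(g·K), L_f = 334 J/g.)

Heat available from the water dropping to 0 °C: 209.8×4.18×14.43 = 12655 J.
Fully melting the ice requires m_ice L_f = 312.1×334 = 104241 J.
12655 J < 104241 J, so only part of the ice melts and the system sits at 0 °C.
m_melted×334 = 12655  ⇒  m_melted ≈ 37.89 g.

m_melted ≈ 37.9 g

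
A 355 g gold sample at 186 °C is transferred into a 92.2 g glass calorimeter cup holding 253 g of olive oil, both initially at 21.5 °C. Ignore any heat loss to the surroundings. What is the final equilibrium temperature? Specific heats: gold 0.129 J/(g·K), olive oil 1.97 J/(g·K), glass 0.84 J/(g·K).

T_f ≈ 33.6 °C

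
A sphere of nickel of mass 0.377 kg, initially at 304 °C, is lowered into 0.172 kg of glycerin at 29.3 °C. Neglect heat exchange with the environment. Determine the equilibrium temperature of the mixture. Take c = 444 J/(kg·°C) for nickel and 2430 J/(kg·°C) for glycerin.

T_f ≈ 107.9 °C

|Q_nickel| = |Q_glycerin|:
0.377*444*(304 − T) = 0.172*2430*(T − 29.3)
167.39(304 − T) = 417.96(T − 29.3)
585.35 T = 63132  ⇒  T ≈ 107.85 °C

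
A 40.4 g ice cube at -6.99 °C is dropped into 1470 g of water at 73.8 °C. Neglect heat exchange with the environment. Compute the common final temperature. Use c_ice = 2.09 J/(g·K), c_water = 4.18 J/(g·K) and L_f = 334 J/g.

T_f ≈ 69.6 °C

Energy balance with sensible and latent terms:
ice -6.99→0 °C: 40.4×2.09×6.99 = 590.21; latent heat to melt: 40.4×334 = 13494; warm the meltwater: 168.87 T; water cools: 1470×4.18×(T − 73.8) = 6144.6(T − 73.8)
6313.5 T = 453471 − 14084 = 439388
T ≈ 69.60 °C — above 0 °C, consistent with complete melting.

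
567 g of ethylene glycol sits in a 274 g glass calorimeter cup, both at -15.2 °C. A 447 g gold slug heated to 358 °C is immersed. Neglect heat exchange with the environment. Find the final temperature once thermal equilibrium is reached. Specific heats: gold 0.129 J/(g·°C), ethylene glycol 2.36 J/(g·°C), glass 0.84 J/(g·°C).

T_f ≈ -2.0 °C

Conservation of energy gives ΣQ = 0:
447×0.129×(T − 358) + 567×2.36×(T − (-15.2)) + 274×0.84×(T − (-15.2)) = 0
1625.9 T = -3194.5
T = -3194.5 / 1625.9 = -1.96 °C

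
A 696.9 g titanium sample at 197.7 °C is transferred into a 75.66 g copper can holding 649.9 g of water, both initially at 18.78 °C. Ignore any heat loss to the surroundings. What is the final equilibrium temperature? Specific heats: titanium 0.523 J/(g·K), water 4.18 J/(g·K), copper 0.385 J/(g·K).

T_f ≈ 39.7 °C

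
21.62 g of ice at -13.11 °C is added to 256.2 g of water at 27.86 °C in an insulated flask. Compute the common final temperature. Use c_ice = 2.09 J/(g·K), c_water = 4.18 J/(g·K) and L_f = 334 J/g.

T_f ≈ 19.0 °C

Energy balance with sensible and latent terms:
ice -13.11→0 °C: 21.62·2.09·13.11 = 592.39; fusion: m_ice L_f = 21.62·334 = 7221.1; warm the meltwater: 90.37 T; water: 1070.9(T − 27.86)
1161.3 T = 29836 − 7813.5 = 22022
T ≈ 18.96 °C (positive, so assuming full melt was valid).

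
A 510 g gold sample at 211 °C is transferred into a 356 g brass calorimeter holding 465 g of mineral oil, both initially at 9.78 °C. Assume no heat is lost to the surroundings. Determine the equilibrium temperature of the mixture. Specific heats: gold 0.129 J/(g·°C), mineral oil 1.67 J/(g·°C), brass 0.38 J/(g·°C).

T_f ≈ 23.3 °C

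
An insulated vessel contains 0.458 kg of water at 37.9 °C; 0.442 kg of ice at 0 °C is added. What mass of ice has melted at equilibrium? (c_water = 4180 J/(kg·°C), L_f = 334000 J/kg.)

m_melted ≈ 0.217 kg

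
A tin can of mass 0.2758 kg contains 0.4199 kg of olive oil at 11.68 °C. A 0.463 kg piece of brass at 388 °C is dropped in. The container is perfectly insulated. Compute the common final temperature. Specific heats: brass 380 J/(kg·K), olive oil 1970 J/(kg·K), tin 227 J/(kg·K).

T_f ≈ 73.8 °C

Taking heat into each body as positive, Σ m c ΔT = 0:
0.463*380*(T − 388) + 0.4199*1970*(T − 11.68) + 0.2758*227*(T − 11.68) = 0
1065.7 T = 78658
T ≈ 73.81 °C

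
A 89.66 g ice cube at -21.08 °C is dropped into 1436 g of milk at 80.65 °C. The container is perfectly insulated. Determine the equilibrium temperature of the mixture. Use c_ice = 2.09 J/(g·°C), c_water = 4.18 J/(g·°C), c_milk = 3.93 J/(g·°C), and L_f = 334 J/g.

T_f ≈ 70.0 °C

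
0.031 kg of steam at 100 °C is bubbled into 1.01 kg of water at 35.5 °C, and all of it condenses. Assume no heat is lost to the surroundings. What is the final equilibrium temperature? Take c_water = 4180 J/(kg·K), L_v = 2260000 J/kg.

T_f ≈ 53.5 °C

Net heat exchanged in the isolated system is zero:
latent heat released on condensation: 0.031·2260000 = 70060; condensate cools 100→T: 0.031·4180·(T − 100) = 129.58(T − 100); water warms: 1.01·4180·(T − 35.5) = 4221.8(T − 35.5)
4351.4 T = 70060 + 12958 + 149874 = 232892
T ≈ 53.52 °C (< 100 °C, so full condensation is consistent).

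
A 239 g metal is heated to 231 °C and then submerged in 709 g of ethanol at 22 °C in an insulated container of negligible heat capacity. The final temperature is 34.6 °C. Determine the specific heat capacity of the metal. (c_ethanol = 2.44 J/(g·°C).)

c ≈ 0.464 J/(g·°C)

m_s c (T_s − T_f) = m_ethanol c_ethanol (T_f − T_0):
239·c·(231 − 34.6) = 709·2.44·(34.6 − 22)
46940 c = 21797  ⇒  c ≈ 0.4644 J/(g·°C)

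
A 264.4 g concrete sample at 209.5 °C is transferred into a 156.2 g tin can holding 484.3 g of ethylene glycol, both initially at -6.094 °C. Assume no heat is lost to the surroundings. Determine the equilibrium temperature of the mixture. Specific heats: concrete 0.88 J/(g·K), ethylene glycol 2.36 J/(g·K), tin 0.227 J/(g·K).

T_f ≈ 29.5 °C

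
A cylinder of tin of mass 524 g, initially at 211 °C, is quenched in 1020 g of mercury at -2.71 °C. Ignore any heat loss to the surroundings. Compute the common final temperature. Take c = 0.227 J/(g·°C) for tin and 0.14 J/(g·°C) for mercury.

T_f ≈ 94.4 °C

Taking heat into each body as positive, Σ m c ΔT = 0:
524×0.227×(T − 211) + 1020×0.14×(T − (-2.71)) = 0
261.75 T = 24711
T ≈ 94.41 °C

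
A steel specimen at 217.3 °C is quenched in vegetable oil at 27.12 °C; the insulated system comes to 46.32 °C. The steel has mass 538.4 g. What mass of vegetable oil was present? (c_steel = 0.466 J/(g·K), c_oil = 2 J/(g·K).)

m ≈ 1120 g

Setting the total heat transfer to zero:
538.4·0.466·(46.32 − 217.3) + m·2·(46.32 − 27.12) = 0
38.4 m = 42898
m = 42898/38.4 ≈ 1117 g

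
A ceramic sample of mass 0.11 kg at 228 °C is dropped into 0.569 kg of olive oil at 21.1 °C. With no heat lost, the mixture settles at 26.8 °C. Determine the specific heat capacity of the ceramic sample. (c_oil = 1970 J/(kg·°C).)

Taking heat into each body as positive, Σ m c ΔT = 0:
0.11·c·(26.8 − 228) + 0.569·1970·(26.8 − 21.1) = 0
-22.13 c = -6389.3
c = -6389.3/-22.13 ≈ 288.7 J/(kg·°C)

c ≈ 289 J/(kg·°C)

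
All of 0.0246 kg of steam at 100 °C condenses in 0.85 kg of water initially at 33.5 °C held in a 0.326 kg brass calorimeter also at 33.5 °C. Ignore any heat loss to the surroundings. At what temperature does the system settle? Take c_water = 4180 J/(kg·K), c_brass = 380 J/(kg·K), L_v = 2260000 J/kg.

Let T be the final temperature. ΣQ_i = 0:
latent heat released on condensation: 0.0246×2260000 = 55596; condensed water 100 °C→T: 102.83(T − 100); water warms: 0.85×4180×(T − 33.5) = 3553(T − 33.5); cup: 123.88(T − 33.5)
3779.7 T = 55596 + 10283 + 123175 = 189054
T ≈ 50.02 °C (< 100 °C, so full condensation is consistent).

T_f ≈ 50.0 °C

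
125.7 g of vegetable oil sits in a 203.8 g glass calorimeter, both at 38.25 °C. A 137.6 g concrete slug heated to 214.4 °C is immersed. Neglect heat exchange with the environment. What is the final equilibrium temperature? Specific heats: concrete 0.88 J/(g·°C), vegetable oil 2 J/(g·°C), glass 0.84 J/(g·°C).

Taking heat into each body as positive, Σ m c ΔT = 0:
137.6·0.88·(T − 214.4) + 125.7·2·(T − 38.25) + 203.8·0.84·(T − 38.25) = 0
121.09(T − 214.4) + 251.4(T − 38.25) + 171.19(T − 38.25) = 0
(121.09 + 251.4 + 171.19) T = 121.09·214.4 + 251.4·38.25 + 171.19·38.25
T = 42125/543.68 ≈ 77.48 °C

T_f ≈ 77.5 °C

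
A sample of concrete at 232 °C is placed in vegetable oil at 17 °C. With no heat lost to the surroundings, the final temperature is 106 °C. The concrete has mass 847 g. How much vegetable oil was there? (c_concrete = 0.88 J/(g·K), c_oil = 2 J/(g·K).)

m ≈ 528 g

|Q_concrete| = |Q_oil|:
847·0.88·(232 − 106) = m·2·(106 − 17)
178 m = 93915  ⇒  m ≈ 527.6 g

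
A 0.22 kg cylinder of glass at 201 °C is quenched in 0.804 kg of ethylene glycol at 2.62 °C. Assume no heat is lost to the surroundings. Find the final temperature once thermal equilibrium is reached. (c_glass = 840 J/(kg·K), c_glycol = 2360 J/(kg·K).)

|Q_glass| = |Q_glycol|:
0.22·840·(201 − T) = 0.804·2360·(T − 2.62)
184.8(201 − T) = 1897.4(T − 2.62)
2082.2 T = 42116  ⇒  T ≈ 20.23 °C

T_f ≈ 20.2 °C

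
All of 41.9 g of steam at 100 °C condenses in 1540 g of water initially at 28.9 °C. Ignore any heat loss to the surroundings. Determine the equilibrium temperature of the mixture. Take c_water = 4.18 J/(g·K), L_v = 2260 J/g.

T_f ≈ 45.1 °C

Let T be the final temperature. ΣQ_i = 0:
latent heat released on condensation: 41.9·2260 = 94694
  condensed water 100 °C→T: 175.14(T − 100)
  water warms: 1540·4.18·(T − 28.9) = 6437.2(T − 28.9)
6612.3 T = 94694 + 17514 + 186035 = 298243
T ≈ 45.10 °C (< 100 °C, so full condensation is consistent).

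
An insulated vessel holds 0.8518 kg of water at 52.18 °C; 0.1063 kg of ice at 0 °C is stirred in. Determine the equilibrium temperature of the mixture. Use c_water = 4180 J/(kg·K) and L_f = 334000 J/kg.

T_f ≈ 37.5 °C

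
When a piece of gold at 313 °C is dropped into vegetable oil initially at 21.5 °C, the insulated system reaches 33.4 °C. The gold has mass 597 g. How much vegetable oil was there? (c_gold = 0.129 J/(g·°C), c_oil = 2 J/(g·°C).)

|Q_gold| = |Q_oil|:
597×0.129×(313 − 33.4) = m×2×(33.4 − 21.5)
23.8 m = 21533  ⇒  m ≈ 904.7 g

m ≈ 905 g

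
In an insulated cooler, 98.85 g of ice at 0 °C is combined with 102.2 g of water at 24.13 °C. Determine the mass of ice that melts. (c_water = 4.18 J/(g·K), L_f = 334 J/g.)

Cooling the water to 0 °C releases 102.2·4.18·24.13 = 10308 J.
Fully melting the ice requires m_ice L_f = 98.85·334 = 33016 J.
That's not enough to melt it all — equilibrium is at 0 °C with ice remaining.
m_melted·334 = 10308  ⇒  m_melted ≈ 30.86 g.

m_melted ≈ 30.9 g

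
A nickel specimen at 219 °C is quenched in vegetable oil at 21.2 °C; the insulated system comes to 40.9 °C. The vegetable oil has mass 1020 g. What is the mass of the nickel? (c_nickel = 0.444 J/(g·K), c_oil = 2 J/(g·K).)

m ≈ 508 g

|Q_nickel| = |Q_oil|:
m·0.444·(219 − 40.9) = 1020·2·(40.9 − 21.2)
79.08 m = 40188  ⇒  m ≈ 508.2 g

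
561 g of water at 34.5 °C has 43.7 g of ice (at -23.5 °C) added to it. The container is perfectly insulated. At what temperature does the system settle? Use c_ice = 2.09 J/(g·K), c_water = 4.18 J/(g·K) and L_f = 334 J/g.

T_f ≈ 25.4 °C

Energy balance with sensible and latent terms:
ice -23.5→0 °C: 43.7×2.09×23.5 = 2146.3; fusion: m_ice L_f = 43.7×334 = 14596; meltwater 0→T: 43.7×4.18×T = 182.67 T; water cools: 561×4.18×(T − 34.5) = 2345(T − 34.5)
2527.6 T = 80902 − 16742 = 64160
T ≈ 25.38 °C. Since T > 0 °C, the all-ice-melts assumption holds.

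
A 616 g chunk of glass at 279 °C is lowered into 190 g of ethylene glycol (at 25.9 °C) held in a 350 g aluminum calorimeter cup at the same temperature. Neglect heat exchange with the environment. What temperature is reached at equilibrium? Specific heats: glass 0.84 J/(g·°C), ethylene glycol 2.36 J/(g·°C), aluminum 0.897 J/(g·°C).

T_f is the heat-capacity-weighted average of the initial temperatures:
T_f = (517.44×279 + 448.4×25.9 + 313.95×25.9) / (517.44 + 448.4 + 313.95)
    = 164111 / 1279.8 ≈ 128.23 °C

T_f ≈ 128.2 °C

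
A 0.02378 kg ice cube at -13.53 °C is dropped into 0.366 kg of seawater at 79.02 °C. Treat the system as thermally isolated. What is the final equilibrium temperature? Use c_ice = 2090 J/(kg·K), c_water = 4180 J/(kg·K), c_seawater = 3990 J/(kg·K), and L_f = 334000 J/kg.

T_f ≈ 68.5 °C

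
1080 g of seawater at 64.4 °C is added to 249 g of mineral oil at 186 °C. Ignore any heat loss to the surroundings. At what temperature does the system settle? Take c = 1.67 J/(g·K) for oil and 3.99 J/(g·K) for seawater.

T_f ≈ 75.1 °C

Energy conservation, ΣQ = 0:
249·1.67·(T − 186) + 1080·3.99·(T − 64.4) = 0
415.83(T − 186) + 4309.2(T − 64.4) = 0
(415.83 + 4309.2) T = 415.83·186 + 4309.2·64.4
T = 354857 / 4725 = 75.1 °C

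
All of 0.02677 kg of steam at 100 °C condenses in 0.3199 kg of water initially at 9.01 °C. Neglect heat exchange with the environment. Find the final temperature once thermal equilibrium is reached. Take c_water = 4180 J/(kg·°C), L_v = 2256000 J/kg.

T_f ≈ 57.7 °C

Let T be the final temperature. ΣQ_i = 0:
latent heat released on condensation: 0.02677·2256000 = 60393; condensed water 100 °C→T: 111.9(T − 100); original water: 1337.2(T − 9.01)
1449.1 T = 60393 + 11190 + 12048 = 83631
T ≈ 57.71 °C, under the boiling point, so the assumption holds.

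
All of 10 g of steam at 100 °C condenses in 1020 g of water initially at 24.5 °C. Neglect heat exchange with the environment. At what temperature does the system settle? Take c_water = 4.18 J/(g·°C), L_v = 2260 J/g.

Energy balance with sensible and latent terms:
steam→water at 100 °C releases m L_v = 10·2260 = 22600; condensate cools 100→T: 10·4.18·(T − 100) = 41.8(T − 100); water warms: 1020·4.18·(T − 24.5) = 4263.6(T − 24.5)
4305.4 T = 22600 + 4180 + 104458 = 131238
T ≈ 30.48 °C — below 100 °C, confirming all the steam condensed.

T_f ≈ 30.5 °C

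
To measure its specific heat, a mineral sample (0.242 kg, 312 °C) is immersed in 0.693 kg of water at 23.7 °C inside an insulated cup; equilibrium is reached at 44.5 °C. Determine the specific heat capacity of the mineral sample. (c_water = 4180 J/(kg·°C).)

Setting the total heat transfer to zero:
0.242×c×(44.5 − 312) + 0.693×4180×(44.5 − 23.7) = 0
-64.73 c = -60252
c = -60252/-64.73 ≈ 930.8 J/(kg·°C)

c ≈ 931 J/(kg·°C)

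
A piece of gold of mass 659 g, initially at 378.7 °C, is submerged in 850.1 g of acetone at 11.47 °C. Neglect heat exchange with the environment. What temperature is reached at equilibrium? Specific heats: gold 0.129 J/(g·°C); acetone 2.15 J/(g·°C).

T_f ≈ 27.8 °C

Heat lost by the gold equals heat gained by the acetone:
659·0.129·(378.7 − T) = 850.1·2.15·(T − 11.47)
85.01(378.7 − T) = 1827.7(T − 11.47)
1912.7 T = 53158  ⇒  T ≈ 27.79 °C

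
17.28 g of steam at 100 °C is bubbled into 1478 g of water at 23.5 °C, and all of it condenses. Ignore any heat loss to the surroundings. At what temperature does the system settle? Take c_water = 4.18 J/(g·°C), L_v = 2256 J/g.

Sum of m c ΔT and latent-heat terms is zero:
condense steam: −17.28×2256 = −38984; condensate cools 100→T: 17.28×4.18×(T − 100) = 72.23(T − 100); water warms: 1478×4.18×(T − 23.5) = 6178(T − 23.5)
6250.3 T = 38984 + 7223 + 145184 = 191391
T ≈ 30.62 °C, under the boiling point, so the assumption holds.

T_f ≈ 30.6 °C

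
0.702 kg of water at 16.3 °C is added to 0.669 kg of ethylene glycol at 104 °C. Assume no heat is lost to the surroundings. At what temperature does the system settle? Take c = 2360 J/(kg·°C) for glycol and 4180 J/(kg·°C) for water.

T_f ≈ 47.0 °C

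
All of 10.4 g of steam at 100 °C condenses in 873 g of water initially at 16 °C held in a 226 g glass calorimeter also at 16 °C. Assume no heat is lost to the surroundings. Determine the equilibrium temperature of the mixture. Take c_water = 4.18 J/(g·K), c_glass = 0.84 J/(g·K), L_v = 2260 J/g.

Energy conservation, ΣQ = 0:
latent heat released on condensation: 10.4·2260 = 23504
  condensate cools 100→T: 10.4·4.18·(T − 100) = 43.47(T − 100)
  original water: 3649.1(T − 16)
  glass cup: 226·0.84·(T − 16) = 189.84(T − 16)
3882.5 T = 23504 + 4347.2 + 61424 = 89275
T ≈ 22.99 °C — below 100 °C, confirming all the steam condensed.

T_f ≈ 23.0 °C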